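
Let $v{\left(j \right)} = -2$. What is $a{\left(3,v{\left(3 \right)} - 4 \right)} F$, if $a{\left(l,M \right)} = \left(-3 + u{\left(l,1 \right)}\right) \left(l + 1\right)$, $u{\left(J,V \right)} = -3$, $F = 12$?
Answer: $-288$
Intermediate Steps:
$a{\left(l,M \right)} = -6 - 6 l$ ($a{\left(l,M \right)} = \left(-3 - 3\right) \left(l + 1\right) = - 6 \left(1 + l\right) = -6 - 6 l$)
$a{\left(3,v{\left(3 \right)} - 4 \right)} F = \left(-6 - 18\right) 12 = \left(-24\right) 12 = -288$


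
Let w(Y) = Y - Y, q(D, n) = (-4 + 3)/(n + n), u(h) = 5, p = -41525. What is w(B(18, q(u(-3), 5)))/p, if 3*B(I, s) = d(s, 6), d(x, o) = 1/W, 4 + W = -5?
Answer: 0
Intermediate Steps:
W = -9 (W = -4 - 5 = -9)
d(x, o) = -⅑ (d(x, o) = 1/(-9) = -⅑)
q(D, n) = -1/(2*n)
B(I, s) = -1/27 (B(I, s) = (⅓)*(-⅑) = -1/27)
w(Y) = 0
w(B(18, q(u(-3), 5)))/p = 0/(-41525) = 0*(-1/41525) = 0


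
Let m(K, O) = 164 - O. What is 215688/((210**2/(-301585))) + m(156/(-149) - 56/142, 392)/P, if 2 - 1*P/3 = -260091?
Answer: -281976641947354/191168355 ≈ -1.4750e+6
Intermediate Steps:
P = 780279 (P = 6 - 3*(-260091) = 6 + 780273 = 780279)
215688/((210**2/(-301585))) + m(156/(-149) - 56/142, 392)/P = 215688/((210**2/(-301585))) + (164 - 1*392)/780279 = 215688/((44100*(-1/301585))) + (164 - 392)*(1/780279) = 215688/(-8820/60317) - 228*1/780279 = 215688*(-60317/8820) - 76/260093 = -1084137758/735 - 76/260093 = -281976641947354/191168355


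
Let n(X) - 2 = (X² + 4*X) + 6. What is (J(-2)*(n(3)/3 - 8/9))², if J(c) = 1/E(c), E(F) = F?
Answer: 6241/324 ≈ 19.262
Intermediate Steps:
n(X) = 8 + X² + 4*X (n(X) = 2 + ((X² + 4*X) + 6) = 2 + (6 + X² + 4*X) = 8 + X² + 4*X)
J(c) = 1/c
(J(-2)*(n(3)/3 - 8/9))² = (((8 + 3² + 4*3)/3 - 8/9)/(-2))² = (-((8 + 9 + 12)*(⅓) - 8*⅑)/2)² = (-(29*(⅓) - 8/9)/2)² = (-(29/3 - 8/9)/2)² = (-½*79/9)² = (-79/18)² = 6241/324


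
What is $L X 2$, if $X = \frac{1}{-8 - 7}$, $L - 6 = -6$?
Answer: $0$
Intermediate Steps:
$L = 0$ ($L = 6 - 6 = 0$)
$X = - \frac{1}{15}$ ($X = \frac{1}{-15} = - \frac{1}{15} \approx -0.066667$)
$L X 2 = 0 \left(- \frac{1}{15}\right) 2 = 0 \cdot 2 = 0$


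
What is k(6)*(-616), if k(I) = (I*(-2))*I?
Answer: 44352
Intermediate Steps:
k(I) = -2*I**2 (k(I) = (-2*I)*I = -2*I**2)
k(6)*(-616) = -2*6**2*(-616) = -2*36*(-616) = -72*(-616) = 44352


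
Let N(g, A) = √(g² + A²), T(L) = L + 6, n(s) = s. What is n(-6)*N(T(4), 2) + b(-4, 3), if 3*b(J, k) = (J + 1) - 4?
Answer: -7/3 - 12*√26 ≈ -63.522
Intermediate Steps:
T(L) = 6 + L
N(g, A) = √(A² + g²)
b(J, k) = -1 + J/3 (b(J, k) = ((J + 1) - 4)/3 = ((1 + J) - 4)/3 = (-3 + J)/3 = -1 + J/3)
n(-6)*N(T(4), 2) + b(-4, 3) = -6*√(2² + (6 + 4)²) + (-1 + (⅓)*(-4)) = -6*√(4 + 10²) + (-1 - 4/3) = -6*√(4 + 100) - 7/3 = -12*√26 - 7/3 = -7/3 - 12*√26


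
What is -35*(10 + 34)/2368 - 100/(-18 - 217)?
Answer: -6255/27824 ≈ -0.22481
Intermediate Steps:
-35*(10 + 34)/2368 - 100/(-18 - 217) = -35*44*(1/2368) - 100/(-235) = -1540*1/2368 - 100*(-1/235) = -385/592 + 20/47 = -6255/27824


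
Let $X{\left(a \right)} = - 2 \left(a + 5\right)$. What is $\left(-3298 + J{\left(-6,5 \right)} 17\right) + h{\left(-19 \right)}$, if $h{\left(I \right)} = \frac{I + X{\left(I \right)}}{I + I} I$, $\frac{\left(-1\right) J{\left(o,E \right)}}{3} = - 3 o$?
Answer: $- \frac{8423}{2} \approx -4211.5$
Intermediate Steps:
$J{\left(o,E \right)} = 9 o$ ($J{\left(o,E \right)} = - 3 \left(- 3 o\right) = 9 o$)
$X{\left(a \right)} = -10 - 2 a$ ($X{\left(a \right)} = - 2 \left(5 + a\right) = -10 - 2 a$)
$h{\left(I \right)} = -5 - \frac{I}{2}$ ($h{\left(I \right)} = \frac{I - \left(10 + 2 I\right)}{I + I} I = \frac{-10 - I}{2 I} I = -5 - \frac{I}{2}$)
$\left(-3298 + J{\left(-6,5 \right)} 17\right) + h{\left(-19 \right)} = \left(-3298 + 9 \left(-6\right) 17\right) - - \frac{9}{2} = \left(-3298 - 918\right) + \left(-5 + \frac{19}{2}\right) = \left(-3298 - 918\right) + \frac{9}{2} = -4216 + \frac{9}{2} = - \frac{8423}{2}$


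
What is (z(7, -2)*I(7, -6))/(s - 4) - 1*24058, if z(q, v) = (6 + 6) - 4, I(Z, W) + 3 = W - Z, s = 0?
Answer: -24026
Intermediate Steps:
I(Z, W) = -3 + W - Z (I(Z, W) = -3 + (W - Z) = -3 + W - Z)
z(q, v) = 8 (z(q, v) = 12 - 4 = 8)
(z(7, -2)*I(7, -6))/(s - 4) - 1*24058 = (8*(-3 - 6 - 1*7))/(0 - 4) - 1*24058 = (8*(-3 - 6 - 7))/(-4) - 24058 = (8*(-16))*(-¼) - 24058 = -128*(-¼) - 24058 = 32 - 24058 = -24026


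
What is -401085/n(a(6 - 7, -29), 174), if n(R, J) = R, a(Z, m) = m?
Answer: 401085/29 ≈ 13831.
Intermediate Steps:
-401085/n(a(6 - 7, -29), 174) = -401085/(-29) = -401085*(-1/29) = 401085/29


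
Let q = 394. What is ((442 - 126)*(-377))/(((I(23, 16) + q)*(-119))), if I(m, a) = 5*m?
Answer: 119132/60571 ≈ 1.9668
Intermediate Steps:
((442 - 126)*(-377))/(((I(23, 16) + q)*(-119))) = ((442 - 126)*(-377))/(((5*23 + 394)*(-119))) = (316*(-377))/(((115 + 394)*(-119))) = -119132/(509*(-119)) = -119132/(-60571) = -119132*(-1/60571) = 119132/60571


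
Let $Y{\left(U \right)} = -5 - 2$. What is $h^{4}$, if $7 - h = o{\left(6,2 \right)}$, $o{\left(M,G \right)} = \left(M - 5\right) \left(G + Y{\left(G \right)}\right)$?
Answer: $20736$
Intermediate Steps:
$Y{\left(U \right)} = -7$ ($Y{\left(U \right)} = -5 - 2 = -7$)
$o{\left(M,G \right)} = \left(-7 + G\right) \left(-5 + M\right)$ ($o{\left(M,G \right)} = \left(M - 5\right) \left(G - 7\right) = \left(-5 + M\right) \left(-7 + G\right) = \left(-7 + G\right) \left(-5 + M\right)$)
$h = 12$ ($h = 7 - \left(35 - 42 - 10 + 2 \cdot 6\right) = 7 - \left(35 - 42 - 10 + 12\right) = 7 - -5 = 7 + 5 = 12$)
$h^{4} = 12^{4} = 20736$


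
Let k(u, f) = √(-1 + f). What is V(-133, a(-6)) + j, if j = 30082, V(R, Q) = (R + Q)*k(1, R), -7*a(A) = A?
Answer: 30082 - 925*I*√134/7 ≈ 30082.0 - 1529.7*I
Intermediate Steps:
a(A) = -A/7
V(R, Q) = √(-1 + R)*(Q + R) (V(R, Q) = (R + Q)*√(-1 + R) = (Q + R)*√(-1 + R) = √(-1 + R)*(Q + R))
V(-133, a(-6)) + j = √(-1 - 133)*(-⅐*(-6) - 133) + 30082 = √(-134)*(6/7 - 133) + 30082 = (I*√134)*(-925/7) + 30082 = -925*I*√134/7 + 30082 = 30082 - 925*I*√134/7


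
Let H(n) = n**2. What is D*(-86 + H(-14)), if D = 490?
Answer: 53900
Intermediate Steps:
D*(-86 + H(-14)) = 490*(-86 + (-14)**2) = 490*(-86 + 196) = 490*110 = 53900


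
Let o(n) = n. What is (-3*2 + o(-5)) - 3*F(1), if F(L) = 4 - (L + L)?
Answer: -17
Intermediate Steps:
F(L) = 4 - 2*L
(-3*2 + o(-5)) - 3*F(1) = (-3*2 - 5) - 3*(4 - 2*1) = (-6 - 5) - 3*(4 - 2) = -11 - 3*2 = -11 - 6 = -17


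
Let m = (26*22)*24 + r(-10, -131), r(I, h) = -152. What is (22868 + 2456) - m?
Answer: 11748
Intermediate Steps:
m = 13576 (m = (26*22)*24 - 152 = 572*24 - 152 = 13728 - 152 = 13576)
(22868 + 2456) - m = (22868 + 2456) - 1*13576 = 25324 - 13576 = 11748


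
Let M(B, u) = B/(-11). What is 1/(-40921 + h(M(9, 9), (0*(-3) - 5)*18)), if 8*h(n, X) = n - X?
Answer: -88/3600067 ≈ -2.4444e-5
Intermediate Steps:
M(B, u) = -B/11 (M(B, u) = B*(-1/11) = -B/11)
h(n, X) = -X/8 + n/8 (h(n, X) = (n - X)/8 = -X/8 + n/8)
1/(-40921 + h(M(9, 9), (0*(-3) - 5)*18)) = 1/(-40921 + (-(0*(-3) - 5)*18/8 + (-1/11*9)/8)) = 1/(-40921 + (-(0 - 5)*18/8 + (⅛)*(-9/11))) = 1/(-40921 + (-(-5)*18/8 - 9/88)) = 1/(-40921 + (-⅛*(-90) - 9/88)) = 1/(-40921 + (45/4 - 9/88)) = 1/(-40921 + 981/88) = 1/(-3600067/88) = -88/3600067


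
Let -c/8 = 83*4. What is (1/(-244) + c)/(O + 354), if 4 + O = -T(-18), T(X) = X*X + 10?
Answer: -648065/3904 ≈ -166.00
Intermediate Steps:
T(X) = 10 + X² (T(X) = X² + 10 = 10 + X²)
c = -2656 (c = -664*4 = -8*332 = -2656)
O = -338 (O = -4 - (10 + (-18)²) = -4 - (10 + 324) = -4 - 1*334 = -4 - 334 = -338)
(1/(-244) + c)/(O + 354) = (1/(-244) - 2656)/(-338 + 354) = (-1/244 - 2656)/16 = -648065/244*1/16 = -648065/3904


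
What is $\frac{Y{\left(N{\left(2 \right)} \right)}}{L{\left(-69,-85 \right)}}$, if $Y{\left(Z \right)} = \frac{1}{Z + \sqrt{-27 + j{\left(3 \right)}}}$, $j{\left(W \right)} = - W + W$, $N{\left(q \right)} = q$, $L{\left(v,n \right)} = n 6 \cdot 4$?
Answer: $\frac{i}{2040 \left(- 2 i + 3 \sqrt{3}\right)} \approx -3.1626 \cdot 10^{-5} + 8.2166 \cdot 10^{-5} i$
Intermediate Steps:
$L{\left(v,n \right)} = 24 n$ ($L{\left(v,n \right)} = 6 n 4 = 24 n$)
$j{\left(W \right)} = 0$
$Y{\left(Z \right)} = \frac{1}{Z + 3 i \sqrt{3}}$ ($Y{\left(Z \right)} = \frac{1}{Z + \sqrt{-27 + 0}} = \frac{1}{Z + \sqrt{-27}} = \frac{1}{Z + 3 i \sqrt{3}}$)
$\frac{Y{\left(N{\left(2 \right)} \right)}}{L{\left(-69,-85 \right)}} = \frac{1}{\left(2 + 3 i \sqrt{3}\right) 24 \left(-85\right)} = \frac{1}{\left(2 + 3 i \sqrt{3}\right) \left(-2040\right)} = \frac{1}{2 + 3 i \sqrt{3}} \left(- \frac{1}{2040}\right) = - \frac{1}{2040 \left(2 + 3 i \sqrt{3}\right)}$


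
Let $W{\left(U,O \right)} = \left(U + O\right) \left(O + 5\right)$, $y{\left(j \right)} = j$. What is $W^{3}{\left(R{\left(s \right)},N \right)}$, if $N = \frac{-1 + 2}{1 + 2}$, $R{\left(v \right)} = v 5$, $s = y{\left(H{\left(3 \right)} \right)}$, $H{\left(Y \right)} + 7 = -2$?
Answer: $- \frac{9855401984}{729} \approx -1.3519 \cdot 10^{7}$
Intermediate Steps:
$H{\left(Y \right)} = -9$ ($H{\left(Y \right)} = -7 - 2 = -9$)
$s = -9$
$R{\left(v \right)} = 5 v$
$N = \frac{1}{3}$ ($N = 1 \cdot \frac{1}{3} = \frac{1}{3} \approx 0.33333$)
$W{\left(U,O \right)} = \left(5 + O\right) \left(O + U\right)$ ($W{\left(U,O \right)} = \left(O + U\right) \left(5 + O\right) = \left(5 + O\right) \left(O + U\right)$)
$W^{3}{\left(R{\left(s \right)},N \right)} = \left(\left(\frac{1}{3}\right)^{2} + 5 \cdot \frac{1}{3} + 5 \cdot 5 \left(-9\right) + \frac{5 \left(-9\right)}{3}\right)^{3} = \left(\frac{1}{9} + \frac{5}{3} + 5 \left(-45\right) + \frac{1}{3} \left(-45\right)\right)^{3} = \left(\frac{1}{9} + \frac{5}{3} - 225 - 15\right)^{3} = \left(- \frac{2144}{9}\right)^{3} = - \frac{9855401984}{729}$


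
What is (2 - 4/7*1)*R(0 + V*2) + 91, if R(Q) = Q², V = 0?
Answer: 91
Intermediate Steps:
(2 - 4/7*1)*R(0 + V*2) + 91 = (2 - 4/7*1)*(0 + 0*2)² + 91 = (2 - 4*⅐*1)*(0 + 0)² + 91 = (2 - 4/7*1)*0² + 91 = (2 - 4/7)*0 + 91 = (10/7)*0 + 91 = 0 + 91 = 91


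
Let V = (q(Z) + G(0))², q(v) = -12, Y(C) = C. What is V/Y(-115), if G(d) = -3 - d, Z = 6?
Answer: -45/23 ≈ -1.9565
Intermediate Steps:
V = 225 (V = (-12 + (-3 - 1*0))² = (-12 + (-3 + 0))² = (-12 - 3)² = (-15)² = 225)
V/Y(-115) = 225/(-115) = 225*(-1/115) = -45/23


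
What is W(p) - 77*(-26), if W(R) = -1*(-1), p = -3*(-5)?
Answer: 2003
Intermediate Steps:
p = 15
W(R) = 1
W(p) - 77*(-26) = 1 - 77*(-26) = 1 + 2002 = 2003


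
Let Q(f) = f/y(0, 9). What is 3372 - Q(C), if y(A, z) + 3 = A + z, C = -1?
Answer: 20233/6 ≈ 3372.2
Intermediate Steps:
y(A, z) = -3 + A + z (y(A, z) = -3 + (A + z) = -3 + A + z)
Q(f) = f/6 (Q(f) = f/(-3 + 0 + 9) = f/6)
3372 - Q(C) = 3372 - (-1)/6 = 3372 - 1*(-⅙) = 3372 + ⅙ = 20233/6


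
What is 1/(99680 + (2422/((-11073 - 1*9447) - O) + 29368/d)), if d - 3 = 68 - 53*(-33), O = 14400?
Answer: 1588860/158403092863 ≈ 1.0030e-5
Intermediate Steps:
d = 1820 (d = 3 + (68 - 53*(-33)) = 3 + (68 + 1749) = 3 + 1817 = 1820)
1/(99680 + (2422/((-11073 - 1*9447) - O) + 29368/d)) = 1/(99680 + (2422/((-11073 - 1*9447) - 1*14400) + 29368/1820)) = 1/(99680 + (2422/((-11073 - 9447) - 14400) + 29368*(1/1820))) = 1/(99680 + (2422/(-20520 - 14400) + 7342/455)) = 1/(99680 + (2422/(-34920) + 7342/455)) = 1/(99680 + (2422*(-1/34920) + 7342/455)) = 1/(99680 + (-1211/17460 + 7342/455)) = 1/(99680 + 25528063/1588860) = 1/(158403092863/1588860) = 1588860/158403092863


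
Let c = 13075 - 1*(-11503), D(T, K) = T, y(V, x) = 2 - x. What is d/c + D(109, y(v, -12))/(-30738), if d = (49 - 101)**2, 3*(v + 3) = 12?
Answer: 368975/3465498 ≈ 0.10647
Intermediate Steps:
v = 1 (v = -3 + (1/3)*12 = -3 + 4 = 1)
c = 24578 (c = 13075 + 11503 = 24578)
d = 2704 (d = (-52)**2 = 2704)
d/c + D(109, y(v, -12))/(-30738) = 2704/24578 + 109/(-30738) = 2704*(1/24578) + 109*(-1/30738) = 1352/12289 - 1/282 = 368975/3465498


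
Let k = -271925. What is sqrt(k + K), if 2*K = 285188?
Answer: I*sqrt(129331) ≈ 359.63*I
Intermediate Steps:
K = 142594 (K = (1/2)*285188 = 142594)
sqrt(k + K) = sqrt(-271925 + 142594) = sqrt(-129331) = I*sqrt(129331)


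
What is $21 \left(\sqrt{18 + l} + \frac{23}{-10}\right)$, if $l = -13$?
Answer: $- \frac{483}{10} + 21 \sqrt{5} \approx -1.3426$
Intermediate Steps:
$21 \left(\sqrt{18 + l} + \frac{23}{-10}\right) = 21 \left(\sqrt{18 - 13} + \frac{23}{-10}\right) = 21 \left(\sqrt{5} + 23 \left(- \frac{1}{10}\right)\right) = 21 \left(\sqrt{5} - \frac{23}{10}\right) = 21 \left(- \frac{23}{10} + \sqrt{5}\right) = - \frac{483}{10} + 21 \sqrt{5}$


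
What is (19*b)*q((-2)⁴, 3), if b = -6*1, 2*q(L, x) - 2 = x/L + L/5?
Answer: -24567/80 ≈ -307.09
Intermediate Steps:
q(L, x) = 1 + L/10 + x/(2*L) (q(L, x) = 1 + (x/L + L/5)/2 = 1 + (L/5 + x/L)/2 = 1 + (L/10 + x/(2*L)) = 1 + L/10 + x/(2*L))
b = -6
(19*b)*q((-2)⁴, 3) = (19*(-6))*(1 + (⅒)*(-2)⁴ + (½)*3/(-2)⁴) = -114*(1 + (⅒)*16 + (½)*3/16) = -114*(1 + 8/5 + (½)*3*(1/16)) = -114*(1 + 8/5 + 3/32) = -114*431/160 = -24567/80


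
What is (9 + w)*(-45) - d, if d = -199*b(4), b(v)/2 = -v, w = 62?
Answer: -4787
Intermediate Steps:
b(v) = -2*v (b(v) = 2*(-v) = -2*v)
d = 1592 (d = -(-398)*4 = -199*(-8) = 1592)
(9 + w)*(-45) - d = (9 + 62)*(-45) - 1*1592 = 71*(-45) - 1592 = -3195 - 1592 = -4787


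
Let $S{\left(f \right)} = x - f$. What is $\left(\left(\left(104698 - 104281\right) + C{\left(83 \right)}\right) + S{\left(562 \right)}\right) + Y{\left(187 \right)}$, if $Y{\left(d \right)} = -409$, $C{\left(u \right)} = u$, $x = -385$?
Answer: $-856$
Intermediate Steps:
$S{\left(f \right)} = -385 - f$
$\left(\left(\left(104698 - 104281\right) + C{\left(83 \right)}\right) + S{\left(562 \right)}\right) + Y{\left(187 \right)} = \left(\left(\left(104698 - 104281\right) + 83\right) - 947\right) - 409 = \left(\left(417 + 83\right) - 947\right) - 409 = \left(500 - 947\right) - 409 = -447 - 409 = -856$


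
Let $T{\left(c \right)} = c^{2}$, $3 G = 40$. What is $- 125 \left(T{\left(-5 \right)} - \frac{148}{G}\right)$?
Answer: $- \frac{3475}{2} \approx -1737.5$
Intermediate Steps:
$G = \frac{40}{3}$ ($G = \frac{1}{3} \cdot 40 = \frac{40}{3} \approx 13.333$)
$- 125 \left(T{\left(-5 \right)} - \frac{148}{G}\right) = - 125 \left(\left(-5\right)^{2} - \frac{148}{\frac{40}{3}}\right) = - 125 \left(25 - \frac{111}{10}\right) = \left(-125\right) \frac{139}{10} = - \frac{3475}{2}$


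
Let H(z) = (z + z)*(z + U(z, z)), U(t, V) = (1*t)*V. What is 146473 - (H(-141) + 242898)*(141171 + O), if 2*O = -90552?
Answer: 510524221363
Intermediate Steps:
O = -45276 (O = (½)*(-90552) = -45276)
U(t, V) = V*t (U(t, V) = t*V = V*t)
H(z) = 2*z*(z + z²) (H(z) = (z + z)*(z + z*z) = (2*z)*(z + z²) = 2*z*(z + z²))
146473 - (H(-141) + 242898)*(141171 + O) = 146473 - (2*(-141)²*(1 - 141) + 242898)*(141171 - 45276) = 146473 - (2*19881*(-140) + 242898)*95895 = 146473 - (-5566680 + 242898)*95895 = 146473 - (-5323782)*95895 = 146473 - 1*(-510524074890) = 146473 + 510524074890 = 510524221363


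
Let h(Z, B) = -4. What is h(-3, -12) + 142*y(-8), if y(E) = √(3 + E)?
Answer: -4 + 142*I*√5 ≈ -4.0 + 317.52*I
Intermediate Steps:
h(-3, -12) + 142*y(-8) = -4 + 142*√(3 - 8) = -4 + 142*√(-5) = -4 + 142*(I*√5) = -4 + 142*I*√5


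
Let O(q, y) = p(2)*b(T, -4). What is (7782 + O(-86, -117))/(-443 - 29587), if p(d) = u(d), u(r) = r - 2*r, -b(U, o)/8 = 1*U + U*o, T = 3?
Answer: -1273/5005 ≈ -0.25435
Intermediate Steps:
b(U, o) = -8*U - 8*U*o (b(U, o) = -8*(1*U + U*o) = -8*(U + U*o) = -8*U - 8*U*o)
u(r) = -r
p(d) = -d
O(q, y) = -144 (O(q, y) = (-1*2)*(-8*3*(1 - 4)) = -(-16)*3*(-3) = -2*72 = -144)
(7782 + O(-86, -117))/(-443 - 29587) = (7782 - 144)/(-443 - 29587) = 7638/(-30030) = 7638*(-1/30030) = -1273/5005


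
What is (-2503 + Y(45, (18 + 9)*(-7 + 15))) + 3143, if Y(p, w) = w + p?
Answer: 901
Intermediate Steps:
Y(p, w) = p + w
(-2503 + Y(45, (18 + 9)*(-7 + 15))) + 3143 = (-2503 + (45 + (18 + 9)*(-7 + 15))) + 3143 = (-2503 + (45 + 27*8)) + 3143 = (-2503 + (45 + 216)) + 3143 = (-2503 + 261) + 3143 = -2242 + 3143 = 901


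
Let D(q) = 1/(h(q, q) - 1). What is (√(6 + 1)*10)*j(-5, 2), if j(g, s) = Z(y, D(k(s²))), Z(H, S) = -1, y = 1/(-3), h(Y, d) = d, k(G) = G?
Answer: -10*√7 ≈ -26.458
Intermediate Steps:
y = -⅓ ≈ -0.33333
D(q) = 1/(-1 + q) (D(q) = 1/(q - 1) = 1/(-1 + q))
j(g, s) = -1
(√(6 + 1)*10)*j(-5, 2) = (√(6 + 1)*10)*(-1) = (√7*10)*(-1) = (10*√7)*(-1) = -10*√7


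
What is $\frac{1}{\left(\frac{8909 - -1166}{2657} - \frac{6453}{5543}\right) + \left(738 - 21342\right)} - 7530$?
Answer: $- \frac{2284691482422751}{303411881500} \approx -7530.0$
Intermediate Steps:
$\frac{1}{\left(\frac{8909 - -1166}{2657} - \frac{6453}{5543}\right) + \left(738 - 21342\right)} - 7530 = \frac{1}{\left(\left(8909 + 1166\right) \frac{1}{2657} - \frac{6453}{5543}\right) - 20604} - 7530 = \frac{1}{\left(10075 \cdot \frac{1}{2657} - \frac{6453}{5543}\right) - 20604} - 7530 = \frac{1}{\left(\frac{10075}{2657} - \frac{6453}{5543}\right) - 20604} - 7530 = \frac{1}{\frac{38700104}{14727751} - 20604} - 7530 = \frac{1}{- \frac{303411881500}{14727751}} - 7530 = - \frac{14727751}{303411881500} - 7530 = - \frac{2284691482422751}{303411881500}$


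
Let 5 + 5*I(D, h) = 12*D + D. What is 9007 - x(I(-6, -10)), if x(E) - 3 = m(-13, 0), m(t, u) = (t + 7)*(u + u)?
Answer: 9004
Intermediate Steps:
I(D, h) = -1 + 13*D/5 (I(D, h) = -1 + (12*D + D)/5 = -1 + (13*D)/5 = -1 + 13*D/5)
m(t, u) = 2*u*(7 + t) (m(t, u) = (7 + t)*(2*u) = 2*u*(7 + t))
x(E) = 3 (x(E) = 3 + 2*0*(7 - 13) = 3 + 2*0*(-6) = 3 + 0 = 3)
9007 - x(I(-6, -10)) = 9007 - 1*3 = 9007 - 3 = 9004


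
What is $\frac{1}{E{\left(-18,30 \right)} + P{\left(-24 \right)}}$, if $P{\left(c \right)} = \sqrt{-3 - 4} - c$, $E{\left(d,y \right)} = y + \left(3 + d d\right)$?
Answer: $\frac{381}{145168} - \frac{i \sqrt{7}}{145168} \approx 0.0026245 - 1.8225 \cdot 10^{-5} i$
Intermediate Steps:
$E{\left(d,y \right)} = 3 + y + d^{2}$ ($E{\left(d,y \right)} = y + \left(3 + d^{2}\right) = 3 + y + d^{2}$)
$P{\left(c \right)} = - c + i \sqrt{7}$ ($P{\left(c \right)} = \sqrt{-7} - c = i \sqrt{7} - c = - c + i \sqrt{7}$)
$\frac{1}{E{\left(-18,30 \right)} + P{\left(-24 \right)}} = \frac{1}{\left(3 + 30 + \left(-18\right)^{2}\right) + \left(\left(-1\right) \left(-24\right) + i \sqrt{7}\right)} = \frac{1}{\left(3 + 30 + 324\right) + \left(24 + i \sqrt{7}\right)} = \frac{1}{357 + \left(24 + i \sqrt{7}\right)} = \frac{1}{381 + i \sqrt{7}}$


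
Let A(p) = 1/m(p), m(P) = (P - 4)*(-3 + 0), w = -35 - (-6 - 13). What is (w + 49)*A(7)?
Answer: -11/3 ≈ -3.6667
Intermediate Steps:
w = -16 (w = -35 - 1*(-19) = -35 + 19 = -16)
m(P) = 12 - 3*P (m(P) = (-4 + P)*(-3) = 12 - 3*P)
A(p) = 1/(12 - 3*p)
(w + 49)*A(7) = (-16 + 49)*(-1/(-12 + 3*7)) = 33*(-1/(-12 + 21)) = 33*(-1/9) = 33*(-1*⅑) = 33*(-⅑) = -11/3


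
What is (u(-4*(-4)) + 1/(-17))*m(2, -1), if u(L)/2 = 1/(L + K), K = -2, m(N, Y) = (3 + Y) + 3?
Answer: 50/119 ≈ 0.42017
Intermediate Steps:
m(N, Y) = 6 + Y
u(L) = 2/(-2 + L) (u(L) = 2/(L - 2) = 2/(-2 + L))
(u(-4*(-4)) + 1/(-17))*m(2, -1) = (2/(-2 - 4*(-4)) + 1/(-17))*(6 - 1) = (2/(-2 + 16) - 1/17)*5 = (2/14 - 1/17)*5 = (2*(1/14) - 1/17)*5 = (⅐ - 1/17)*5 = (10/119)*5 = 50/119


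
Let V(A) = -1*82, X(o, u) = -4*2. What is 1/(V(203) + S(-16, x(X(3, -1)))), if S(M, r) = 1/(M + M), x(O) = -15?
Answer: -32/2625 ≈ -0.012190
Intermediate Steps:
X(o, u) = -8
V(A) = -82
S(M, r) = 1/(2*M)
1/(V(203) + S(-16, x(X(3, -1)))) = 1/(-82 + (½)/(-16)) = 1/(-82 + (½)*(-1/16)) = 1/(-82 - 1/32) = 1/(-2625/32) = -32/2625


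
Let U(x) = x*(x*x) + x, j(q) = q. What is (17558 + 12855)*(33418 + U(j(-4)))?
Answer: 1014273550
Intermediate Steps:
U(x) = x + x³ (U(x) = x*x² + x = x³ + x = x + x³)
(17558 + 12855)*(33418 + U(j(-4))) = (17558 + 12855)*(33418 + (-4 + (-4)³)) = 30413*(33418 + (-4 - 64)) = 30413*(33418 - 68) = 30413*33350 = 1014273550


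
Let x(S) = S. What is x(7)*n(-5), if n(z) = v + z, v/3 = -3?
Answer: -98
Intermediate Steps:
v = -9 (v = 3*(-3) = -9)
n(z) = -9 + z
x(7)*n(-5) = 7*(-9 - 5) = 7*(-14) = -98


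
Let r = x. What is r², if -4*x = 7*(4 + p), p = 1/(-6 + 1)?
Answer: 17689/400 ≈ 44.222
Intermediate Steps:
p = -⅕ (p = 1/(-5) = -⅕ ≈ -0.20000)
x = -133/20 (x = -7*(4 - ⅕)/4 = -7*19/(4*5) = -¼*133/5 = -133/20 ≈ -6.6500)
r = -133/20 ≈ -6.6500
r² = (-133/20)² = 17689/400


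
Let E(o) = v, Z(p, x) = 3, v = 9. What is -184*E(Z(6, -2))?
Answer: -1656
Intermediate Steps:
E(o) = 9
-184*E(Z(6, -2)) = -184*9 = -1656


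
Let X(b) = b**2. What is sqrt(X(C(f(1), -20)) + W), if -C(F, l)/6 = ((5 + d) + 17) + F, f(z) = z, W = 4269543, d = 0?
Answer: sqrt(4288587) ≈ 2070.9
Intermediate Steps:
C(F, l) = -132 - 6*F (C(F, l) = -6*(((5 + 0) + 17) + F) = -6*((5 + 17) + F) = -6*(22 + F) = -132 - 6*F)
sqrt(X(C(f(1), -20)) + W) = sqrt((-132 - 6*1)**2 + 4269543) = sqrt((-132 - 6)**2 + 4269543) = sqrt((-138)**2 + 4269543) = sqrt(19044 + 4269543) = sqrt(4288587)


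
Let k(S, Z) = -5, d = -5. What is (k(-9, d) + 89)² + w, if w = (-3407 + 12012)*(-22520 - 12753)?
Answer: -303517109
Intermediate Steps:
w = -303524165 (w = 8605*(-35273) = -303524165)
(k(-9, d) + 89)² + w = (-5 + 89)² - 303524165 = 84² - 303524165 = 7056 - 303524165 = -303517109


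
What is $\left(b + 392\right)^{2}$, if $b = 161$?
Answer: $305809$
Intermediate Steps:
$\left(b + 392\right)^{2} = \left(161 + 392\right)^{2} = 553^{2} = 305809$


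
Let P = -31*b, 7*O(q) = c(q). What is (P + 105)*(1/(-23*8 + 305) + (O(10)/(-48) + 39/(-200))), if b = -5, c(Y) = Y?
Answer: -715156/12705 ≈ -56.289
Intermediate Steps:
O(q) = q/7
P = 155 (P = -31*(-5) = 155)
(P + 105)*(1/(-23*8 + 305) + (O(10)/(-48) + 39/(-200))) = (155 + 105)*(1/(-23*8 + 305) + (((⅐)*10)/(-48) + 39/(-200))) = 260*(1/(-184 + 305) + ((10/7)*(-1/48) + 39*(-1/200))) = 260*(1/121 + (-5/168 - 39/200)) = 260*(1/121 - 118/525) = 260*(-13753/63525) = -715156/12705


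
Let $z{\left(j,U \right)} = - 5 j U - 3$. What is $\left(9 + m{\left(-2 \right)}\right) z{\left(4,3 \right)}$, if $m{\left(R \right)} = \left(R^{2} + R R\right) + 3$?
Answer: $-1260$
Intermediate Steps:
$z{\left(j,U \right)} = -3 - 5 U j$ ($z{\left(j,U \right)} = - 5 U j - 3 = -3 - 5 U j$)
$m{\left(R \right)} = 3 + 2 R^{2}$ ($m{\left(R \right)} = \left(R^{2} + R^{2}\right) + 3 = 2 R^{2} + 3 = 3 + 2 R^{2}$)
$\left(9 + m{\left(-2 \right)}\right) z{\left(4,3 \right)} = \left(9 + \left(3 + 2 \left(-2\right)^{2}\right)\right) \left(-3 - 15 \cdot 4\right) = \left(9 + \left(3 + 2 \cdot 4\right)\right) \left(-3 - 60\right) = \left(9 + \left(3 + 8\right)\right) \left(-63\right) = \left(9 + 11\right) \left(-63\right) = 20 \left(-63\right) = -1260$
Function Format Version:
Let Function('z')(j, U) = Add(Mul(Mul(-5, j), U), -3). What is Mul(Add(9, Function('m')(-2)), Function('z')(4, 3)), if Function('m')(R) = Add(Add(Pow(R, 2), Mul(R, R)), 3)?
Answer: -1260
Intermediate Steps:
Function('z')(j, U) = Add(-3, Mul(-5, U, j)) (Function('z')(j, U) = Add(Mul(-5, U, j), -3) = Add(-3, Mul(-5, U, j)))
Function('m')(R) = Add(3, Mul(2, Pow(R, 2))) (Function('m')(R) = Add(Add(Pow(R, 2), Pow(R, 2)), 3) = Add(Mul(2, Pow(R, 2)), 3) = Add(3, Mul(2, Pow(R, 2))))
Mul(Add(9, Function('m')(-2)), Function('z')(4, 3)) = Mul(Add(9, Add(3, Mul(2, Pow(-2, 2)))), Add(-3, Mul(-5, 3, 4))) = Mul(Add(9, Add(3, Mul(2, 4))), Add(-3, -60)) = Mul(Add(9, Add(3, 8)), -63) = Mul(Add(9, 11), -63) = Mul(20, -63) = -1260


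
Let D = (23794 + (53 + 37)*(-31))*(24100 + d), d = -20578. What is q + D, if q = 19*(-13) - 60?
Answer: 73975781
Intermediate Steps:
q = -307 (q = -247 - 60 = -307)
D = 73976088 (D = (23794 + (53 + 37)*(-31))*(24100 - 20578) = (23794 + 90*(-31))*3522 = (23794 - 2790)*3522 = 21004*3522 = 73976088)
q + D = -307 + 73976088 = 73975781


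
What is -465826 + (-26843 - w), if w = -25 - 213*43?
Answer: -483485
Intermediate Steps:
w = -9184 (w = -25 - 9159 = -9184)
-465826 + (-26843 - w) = -465826 + (-26843 - 1*(-9184)) = -465826 + (-26843 + 9184) = -465826 - 17659 = -483485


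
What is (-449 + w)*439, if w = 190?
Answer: -113701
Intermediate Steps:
(-449 + w)*439 = (-449 + 190)*439 = -259*439 = -113701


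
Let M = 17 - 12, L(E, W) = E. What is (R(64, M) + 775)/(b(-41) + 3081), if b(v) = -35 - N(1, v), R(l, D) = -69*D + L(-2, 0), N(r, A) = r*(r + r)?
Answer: 107/761 ≈ 0.14060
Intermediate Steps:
N(r, A) = 2*r² (N(r, A) = r*(2*r) = 2*r²)
M = 5
R(l, D) = -2 - 69*D (R(l, D) = -69*D - 2 = -2 - 69*D)
b(v) = -37 (b(v) = -35 - 2*1² = -35 - 2 = -37)
(R(64, M) + 775)/(b(-41) + 3081) = ((-2 - 69*5) + 775)/(-37 + 3081) = ((-2 - 345) + 775)/3044 = (-347 + 775)*(1/3044) = 428*(1/3044) = 107/761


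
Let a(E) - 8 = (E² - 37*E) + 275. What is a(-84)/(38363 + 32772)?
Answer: 10447/71135 ≈ 0.14686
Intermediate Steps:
a(E) = 283 + E² - 37*E (a(E) = 8 + ((E² - 37*E) + 275) = 8 + (275 + E² - 37*E) = 283 + E² - 37*E)
a(-84)/(38363 + 32772) = (283 + (-84)² - 37*(-84))/(38363 + 32772) = (283 + 7056 + 3108)/71135 = 10447*(1/71135) = 10447/71135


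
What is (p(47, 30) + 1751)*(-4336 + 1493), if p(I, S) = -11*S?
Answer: -4039903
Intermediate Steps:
(p(47, 30) + 1751)*(-4336 + 1493) = (-11*30 + 1751)*(-4336 + 1493) = (-330 + 1751)*(-2843) = 1421*(-2843) = -4039903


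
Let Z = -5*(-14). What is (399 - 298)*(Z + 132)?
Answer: 20402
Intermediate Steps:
Z = 70
(399 - 298)*(Z + 132) = (399 - 298)*(70 + 132) = 101*202 = 20402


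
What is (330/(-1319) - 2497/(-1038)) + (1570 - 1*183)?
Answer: 1901923217/1369122 ≈ 1389.2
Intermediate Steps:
(330/(-1319) - 2497/(-1038)) + (1570 - 1*183) = (330*(-1/1319) - 2497*(-1/1038)) + (1570 - 183) = (-330/1319 + 2497/1038) + 1387 = 2951003/1369122 + 1387 = 1901923217/1369122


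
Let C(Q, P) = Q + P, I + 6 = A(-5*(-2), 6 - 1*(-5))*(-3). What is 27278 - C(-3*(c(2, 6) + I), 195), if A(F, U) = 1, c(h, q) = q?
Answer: 27074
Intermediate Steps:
I = -9 (I = -6 + 1*(-3) = -6 - 3 = -9)
C(Q, P) = P + Q
27278 - C(-3*(c(2, 6) + I), 195) = 27278 - (195 - 3*(6 - 9)) = 27278 - (195 - 3*(-3)) = 27278 - (195 + 9) = 27278 - 1*204 = 27278 - 204 = 27074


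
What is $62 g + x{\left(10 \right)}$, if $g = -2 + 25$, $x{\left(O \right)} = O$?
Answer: $1436$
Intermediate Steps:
$g = 23$
$62 g + x{\left(10 \right)} = 62 \cdot 23 + 10 = 1426 + 10 = 1436$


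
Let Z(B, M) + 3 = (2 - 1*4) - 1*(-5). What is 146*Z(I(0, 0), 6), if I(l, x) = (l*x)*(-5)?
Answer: 0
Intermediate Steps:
I(l, x) = -5*l*x
Z(B, M) = 0 (Z(B, M) = -3 + ((2 - 1*4) - 1*(-5)) = -3 + ((2 - 4) + 5) = -3 + (-2 + 5) = -3 + 3 = 0)
146*Z(I(0, 0), 6) = 146*0 = 0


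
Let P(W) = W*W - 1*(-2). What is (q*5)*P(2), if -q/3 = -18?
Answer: 1620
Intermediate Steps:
q = 54 (q = -3*(-18) = 54)
P(W) = 2 + W² (P(W) = W² + 2 = 2 + W²)
(q*5)*P(2) = (54*5)*(2 + 2²) = 270*(2 + 4) = 270*6 = 1620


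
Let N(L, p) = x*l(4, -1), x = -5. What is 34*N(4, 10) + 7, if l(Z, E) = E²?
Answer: -163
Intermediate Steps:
N(L, p) = -5 (N(L, p) = -5*(-1)² = -5*1 = -5)
34*N(4, 10) + 7 = 34*(-5) + 7 = -170 + 7 = -163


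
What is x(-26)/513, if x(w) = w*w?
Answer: 676/513 ≈ 1.3177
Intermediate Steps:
x(w) = w²
x(-26)/513 = (-26)²/513 = 676*(1/513) = 676/513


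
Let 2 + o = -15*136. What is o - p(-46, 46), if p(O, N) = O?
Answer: -1996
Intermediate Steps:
o = -2042 (o = -2 - 15*136 = -2 - 2040 = -2042)
o - p(-46, 46) = -2042 - 1*(-46) = -2042 + 46 = -1996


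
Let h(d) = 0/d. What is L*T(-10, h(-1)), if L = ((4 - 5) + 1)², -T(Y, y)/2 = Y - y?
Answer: 0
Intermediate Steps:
h(d) = 0
T(Y, y) = -2*Y + 2*y (T(Y, y) = -2*(Y - y) = -2*Y + 2*y)
L = 0 (L = (-1 + 1)² = 0² = 0)
L*T(-10, h(-1)) = 0*(-2*(-10) + 2*0) = 0*(20 + 0) = 0*20 = 0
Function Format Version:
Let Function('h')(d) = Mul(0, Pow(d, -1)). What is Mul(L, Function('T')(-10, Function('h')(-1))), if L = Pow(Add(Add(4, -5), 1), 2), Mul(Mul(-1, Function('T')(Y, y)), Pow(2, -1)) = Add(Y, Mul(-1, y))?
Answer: 0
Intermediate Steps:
Function('h')(d) = 0
Function('T')(Y, y) = Add(Mul(-2, Y), Mul(2, y)) (Function('T')(Y, y) = Mul(-2, Add(Y, Mul(-1, y))) = Add(Mul(-2, Y), Mul(2, y)))
L = 0 (L = Pow(Add(-1, 1), 2) = Pow(0, 2) = 0)
Mul(L, Function('T')(-10, Function('h')(-1))) = Mul(0, Add(Mul(-2, -10), Mul(2, 0))) = Mul(0, Add(20, 0)) = Mul(0, 20) = 0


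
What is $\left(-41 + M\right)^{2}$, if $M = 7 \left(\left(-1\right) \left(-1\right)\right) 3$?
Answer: $400$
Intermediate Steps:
$M = 21$ ($M = 7 \cdot 1 \cdot 3 = 7 \cdot 3 = 21$)
$\left(-41 + M\right)^{2} = \left(-41 + 21\right)^{2} = \left(-20\right)^{2} = 400$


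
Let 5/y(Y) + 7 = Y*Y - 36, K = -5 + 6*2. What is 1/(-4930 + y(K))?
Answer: -6/29575 ≈ -0.00020287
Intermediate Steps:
K = 7 (K = -5 + 12 = 7)
y(Y) = 5/(-43 + Y**2) (y(Y) = 5/(-7 + (Y*Y - 36)) = 5/(-7 + (Y**2 - 36)) = 5/(-7 + (-36 + Y**2)) = 5/(-43 + Y**2))
1/(-4930 + y(K)) = 1/(-4930 + 5/(-43 + 7**2)) = 1/(-4930 + 5/(-43 + 49)) = 1/(-4930 + 5/6) = 1/(-29575/6) = -6/29575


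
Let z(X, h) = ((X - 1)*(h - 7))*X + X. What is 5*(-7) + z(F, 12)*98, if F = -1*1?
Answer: 847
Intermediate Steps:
F = -1
z(X, h) = X + X*(-1 + X)*(-7 + h) (z(X, h) = ((-1 + X)*(-7 + h))*X + X = X*(-1 + X)*(-7 + h) + X = X + X*(-1 + X)*(-7 + h))
5*(-7) + z(F, 12)*98 = 5*(-7) - (8 - 1*12 - 7*(-1) - 1*12)*98 = -35 - (8 - 12 + 7 - 12)*98 = -35 - 1*(-9)*98 = -35 + 9*98 = -35 + 882 = 847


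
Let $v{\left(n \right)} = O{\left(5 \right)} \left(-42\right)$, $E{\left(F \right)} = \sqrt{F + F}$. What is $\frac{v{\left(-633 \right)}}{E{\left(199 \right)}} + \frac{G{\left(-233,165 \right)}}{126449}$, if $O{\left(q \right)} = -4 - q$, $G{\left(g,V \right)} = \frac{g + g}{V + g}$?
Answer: $\frac{233}{4299266} + \frac{189 \sqrt{398}}{199} \approx 18.947$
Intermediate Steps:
$G{\left(g,V \right)} = \frac{2 g}{V + g}$
$E{\left(F \right)} = \sqrt{2} \sqrt{F}$ ($E{\left(F \right)} = \sqrt{2 F} = \sqrt{2} \sqrt{F}$)
$v{\left(n \right)} = 378$ ($v{\left(n \right)} = \left(-4 - 5\right) \left(-42\right) = \left(-9\right) \left(-42\right) = 378$)
$\frac{v{\left(-633 \right)}}{E{\left(199 \right)}} + \frac{G{\left(-233,165 \right)}}{126449} = \frac{378}{\sqrt{2} \sqrt{199}} + \frac{2 \left(-233\right) \frac{1}{165 - 233}}{126449} = \frac{378}{\sqrt{398}} + 2 \left(-233\right) \frac{1}{-68} \cdot \frac{1}{126449} = 378 \frac{\sqrt{398}}{398} + 2 \left(-233\right) \left(- \frac{1}{68}\right) \frac{1}{126449} = \frac{189 \sqrt{398}}{199} + \frac{233}{34} \cdot \frac{1}{126449} = \frac{189 \sqrt{398}}{199} + \frac{233}{4299266} = \frac{233}{4299266} + \frac{189 \sqrt{398}}{199}$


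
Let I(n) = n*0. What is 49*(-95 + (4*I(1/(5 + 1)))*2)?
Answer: -4655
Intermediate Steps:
I(n) = 0
49*(-95 + (4*I(1/(5 + 1)))*2) = 49*(-95 + (4*0)*2) = 49*(-95 + 0*2) = 49*(-95 + 0) = 49*(-95) = -4655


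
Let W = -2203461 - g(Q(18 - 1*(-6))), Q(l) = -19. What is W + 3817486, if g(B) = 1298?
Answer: 1612727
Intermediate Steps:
W = -2204759 (W = -2203461 - 1*1298 = -2203461 - 1298 = -2204759)
W + 3817486 = -2204759 + 3817486 = 1612727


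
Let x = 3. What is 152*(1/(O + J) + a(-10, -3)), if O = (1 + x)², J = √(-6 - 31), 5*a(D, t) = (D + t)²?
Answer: 7538744/1465 - 152*I*√37/293 ≈ 5145.9 - 3.1556*I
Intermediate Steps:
a(D, t) = (D + t)²/5
J = I*√37 (J = √(-37) = I*√37 ≈ 6.0828*I)
O = 16 (O = (1 + 3)² = 4² = 16)
152*(1/(O + J) + a(-10, -3)) = 152*(1/(16 + I*√37) + (-10 - 3)²/5) = 152*(1/(16 + I*√37) + (⅕)*(-13)²) = 152*(1/(16 + I*√37) + (⅕)*169) = 152*(1/(16 + I*√37) + 169/5) = 152*(169/5 + 1/(16 + I*√37)) = 25688/5 + 152/(16 + I*√37)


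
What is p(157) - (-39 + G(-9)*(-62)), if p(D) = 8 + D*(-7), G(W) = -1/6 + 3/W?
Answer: -1083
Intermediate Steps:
G(W) = -1/6 + 3/W (G(W) = -1*1/6 + 3/W = -1/6 + 3/W)
p(D) = 8 - 7*D
p(157) - (-39 + G(-9)*(-62)) = (8 - 7*157) - (-39 + ((1/6)*(18 - 1*(-9))/(-9))*(-62)) = (8 - 1099) - (-39 + ((1/6)*(-1/9)*(18 + 9))*(-62)) = -1091 - (-39 + ((1/6)*(-1/9)*27)*(-62)) = -1091 - (-39 - 1/2*(-62)) = -1091 - (-39 + 31) = -1091 - 1*(-8) = -1091 + 8 = -1083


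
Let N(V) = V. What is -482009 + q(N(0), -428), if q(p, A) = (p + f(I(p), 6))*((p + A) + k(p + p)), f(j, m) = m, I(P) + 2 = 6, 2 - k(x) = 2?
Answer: -484577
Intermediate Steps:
k(x) = 0 (k(x) = 2 - 1*2 = 2 - 2 = 0)
I(P) = 4 (I(P) = -2 + 6 = 4)
q(p, A) = (6 + p)*(A + p) (q(p, A) = (p + 6)*((p + A) + 0) = (6 + p)*((A + p) + 0) = (6 + p)*(A + p))
-482009 + q(N(0), -428) = -482009 + (0² + 6*(-428) + 6*0 - 428*0) = -482009 + (0 - 2568 + 0 + 0) = -482009 - 2568 = -484577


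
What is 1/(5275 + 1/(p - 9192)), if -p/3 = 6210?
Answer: 27822/146761049 ≈ 0.00018957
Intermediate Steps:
p = -18630 (p = -3*6210 = -18630)
1/(5275 + 1/(p - 9192)) = 1/(5275 + 1/(-18630 - 9192)) = 1/(5275 + 1/(-27822)) = 1/(5275 - 1/27822) = 1/(146761049/27822) = 27822/146761049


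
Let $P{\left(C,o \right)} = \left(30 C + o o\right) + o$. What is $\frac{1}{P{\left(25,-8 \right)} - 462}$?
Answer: $\frac{1}{344} \approx 0.002907$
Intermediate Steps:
$P{\left(C,o \right)} = o + o^{2} + 30 C$ ($P{\left(C,o \right)} = \left(30 C + o^{2}\right) + o = \left(o^{2} + 30 C\right) + o = o + o^{2} + 30 C$)
$\frac{1}{P{\left(25,-8 \right)} - 462} = \frac{1}{\left(-8 + \left(-8\right)^{2} + 30 \cdot 25\right) - 462} = \frac{1}{\left(-8 + 64 + 750\right) - 462} = \frac{1}{806 - 462} = \frac{1}{344}$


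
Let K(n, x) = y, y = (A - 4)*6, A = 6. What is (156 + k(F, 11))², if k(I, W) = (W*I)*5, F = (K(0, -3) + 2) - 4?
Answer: 498436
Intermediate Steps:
y = 12 (y = (6 - 4)*6 = 2*6 = 12)
K(n, x) = 12
F = 10 (F = (12 + 2) - 4 = 14 - 4 = 10)
k(I, W) = 5*I*W (k(I, W) = (I*W)*5 = 5*I*W)
(156 + k(F, 11))² = (156 + 5*10*11)² = (156 + 550)² = 706² = 498436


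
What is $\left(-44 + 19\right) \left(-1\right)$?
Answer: $25$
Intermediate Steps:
$\left(-44 + 19\right) \left(-1\right) = \left(-25\right) \left(-1\right) = 25$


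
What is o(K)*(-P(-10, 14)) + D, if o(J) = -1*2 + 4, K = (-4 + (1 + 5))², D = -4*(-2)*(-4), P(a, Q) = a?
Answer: -12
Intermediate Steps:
D = -32 (D = 8*(-4) = -32)
K = 4 (K = (-4 + 6)² = 2² = 4)
o(J) = 2 (o(J) = -2 + 4 = 2)
o(K)*(-P(-10, 14)) + D = 2*(-1*(-10)) - 32 = 2*10 - 32 = 20 - 32 = -12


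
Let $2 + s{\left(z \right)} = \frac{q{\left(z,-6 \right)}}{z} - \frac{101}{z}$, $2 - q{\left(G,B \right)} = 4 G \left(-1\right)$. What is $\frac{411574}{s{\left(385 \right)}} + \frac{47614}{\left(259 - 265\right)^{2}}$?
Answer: $\frac{260743847}{1098} \approx 2.3747 \cdot 10^{5}$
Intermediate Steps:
$q{\left(G,B \right)} = 2 + 4 G$ ($q{\left(G,B \right)} = 2 - 4 G \left(-1\right) = 2 - - 4 G = 2 + 4 G$)
$s{\left(z \right)} = -2 - \frac{101}{z} + \frac{2 + 4 z}{z}$ ($s{\left(z \right)} = -2 + \left(\frac{2 + 4 z}{z} - \frac{101}{z}\right) = -2 + \left(- \frac{101}{z} + \frac{2 + 4 z}{z}\right) = -2 - \frac{101}{z} + \frac{2 + 4 z}{z}$)
$\frac{411574}{s{\left(385 \right)}} + \frac{47614}{\left(259 - 265\right)^{2}} = \frac{411574}{2 - \frac{99}{385}} + \frac{47614}{\left(259 - 265\right)^{2}} = \frac{411574}{2 - \frac{9}{35}} + \frac{47614}{\left(-6\right)^{2}} = \frac{411574}{2 - \frac{9}{35}} + \frac{47614}{36} = \frac{411574}{\frac{61}{35}} + 47614 \cdot \frac{1}{36} = 411574 \cdot \frac{35}{61} + \frac{23807}{18} = \frac{14405090}{61} + \frac{23807}{18} = \frac{260743847}{1098}$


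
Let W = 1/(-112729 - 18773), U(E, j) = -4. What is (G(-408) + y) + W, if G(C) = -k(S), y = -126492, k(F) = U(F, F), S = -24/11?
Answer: -16633424977/131502 ≈ -1.2649e+5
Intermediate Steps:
S = -24/11 (S = -24*1/11 = -24/11 ≈ -2.1818)
k(F) = -4
W = -1/131502 (W = 1/(-131502) = -1/131502 ≈ -7.6044e-6)
G(C) = 4 (G(C) = -1*(-4) = 4)
(G(-408) + y) + W = (4 - 126492) - 1/131502 = -126488 - 1/131502 = -16633424977/131502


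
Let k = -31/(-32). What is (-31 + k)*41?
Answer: -39401/32 ≈ -1231.3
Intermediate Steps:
k = 31/32 (k = -31*(-1/32) = 31/32 ≈ 0.96875)
(-31 + k)*41 = (-31 + 31/32)*41 = -961/32*41 = -39401/32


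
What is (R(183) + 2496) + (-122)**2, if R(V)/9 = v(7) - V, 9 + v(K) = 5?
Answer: 15697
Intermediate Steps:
v(K) = -4 (v(K) = -9 + 5 = -4)
R(V) = -36 - 9*V (R(V) = 9*(-4 - V) = -36 - 9*V)
(R(183) + 2496) + (-122)**2 = ((-36 - 9*183) + 2496) + (-122)**2 = ((-36 - 1647) + 2496) + 14884 = (-1683 + 2496) + 14884 = 813 + 14884 = 15697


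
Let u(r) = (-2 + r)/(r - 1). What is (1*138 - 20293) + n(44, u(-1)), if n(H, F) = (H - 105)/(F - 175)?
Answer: -6993663/347 ≈ -20155.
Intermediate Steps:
u(r) = (-2 + r)/(-1 + r)
n(H, F) = (-105 + H)/(-175 + F)
(1*138 - 20293) + n(44, u(-1)) = (1*138 - 20293) + (-105 + 44)/(-175 + (-2 - 1)/(-1 - 1)) = (138 - 20293) - 61/(-175 - 3/(-2)) = -20155 - 61/(-175 - 1/2*(-3)) = -20155 - 61/(-175 + 3/2) = -20155 - 61/(-347/2) = -20155 - 2/347*(-61) = -20155 + 122/347 = -6993663/347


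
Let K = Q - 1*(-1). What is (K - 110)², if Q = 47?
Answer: 3844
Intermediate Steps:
K = 48 (K = 47 - 1*(-1) = 47 + 1 = 48)
(K - 110)² = (48 - 110)² = (-62)² = 3844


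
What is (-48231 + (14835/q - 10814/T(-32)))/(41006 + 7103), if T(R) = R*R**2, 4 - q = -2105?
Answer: -555437522911/554117152768 ≈ -1.0024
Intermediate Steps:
q = 2109 (q = 4 - 1*(-2105) = 4 + 2105 = 2109)
T(R) = R**3
(-48231 + (14835/q - 10814/T(-32)))/(41006 + 7103) = (-48231 + (14835/2109 - 10814/((-32)**3)))/(41006 + 7103) = (-48231 + (14835*(1/2109) - 10814/(-32768)))/48109 = (-48231 + (4945/703 - 10814*(-1/32768)))*(1/48109) = (-48231 + (4945/703 + 5407/16384))*(1/48109) = (-48231 + 84820001/11517952)*(1/48109) = -555437522911/11517952*1/48109 = -555437522911/554117152768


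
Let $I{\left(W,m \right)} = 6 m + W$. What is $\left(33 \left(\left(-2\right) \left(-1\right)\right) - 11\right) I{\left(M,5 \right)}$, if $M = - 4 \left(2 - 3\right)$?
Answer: $1870$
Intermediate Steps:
$M = 4$ ($M = \left(-4\right) \left(-1\right) = 4$)
$I{\left(W,m \right)} = W + 6 m$
$\left(33 \left(\left(-2\right) \left(-1\right)\right) - 11\right) I{\left(M,5 \right)} = \left(33 \left(\left(-2\right) \left(-1\right)\right) - 11\right) \left(4 + 6 \cdot 5\right) = \left(33 \cdot 2 - 11\right) \left(4 + 30\right) = \left(66 - 11\right) 34 = 55 \cdot 34 = 1870$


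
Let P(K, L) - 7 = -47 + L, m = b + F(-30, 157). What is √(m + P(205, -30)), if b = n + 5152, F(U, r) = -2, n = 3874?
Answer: 11*√74 ≈ 94.626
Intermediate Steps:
b = 9026 (b = 3874 + 5152 = 9026)
m = 9024 (m = 9026 - 2 = 9024)
P(K, L) = -40 + L (P(K, L) = 7 + (-47 + L) = -40 + L)
√(m + P(205, -30)) = √(9024 + (-40 - 30)) = √(9024 - 70) = √8954 = 11*√74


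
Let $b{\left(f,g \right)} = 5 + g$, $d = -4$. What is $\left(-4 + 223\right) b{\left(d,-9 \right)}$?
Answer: $-876$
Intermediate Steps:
$\left(-4 + 223\right) b{\left(d,-9 \right)} = \left(-4 + 223\right) \left(5 - 9\right) = 219 \left(-4\right) = -876$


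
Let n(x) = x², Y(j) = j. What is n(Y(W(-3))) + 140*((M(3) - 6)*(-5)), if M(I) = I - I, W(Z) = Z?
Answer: 4209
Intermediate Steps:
M(I) = 0
n(Y(W(-3))) + 140*((M(3) - 6)*(-5)) = (-3)² + 140*((0 - 6)*(-5)) = 9 + 140*(-6*(-5)) = 9 + 140*30 = 9 + 4200 = 4209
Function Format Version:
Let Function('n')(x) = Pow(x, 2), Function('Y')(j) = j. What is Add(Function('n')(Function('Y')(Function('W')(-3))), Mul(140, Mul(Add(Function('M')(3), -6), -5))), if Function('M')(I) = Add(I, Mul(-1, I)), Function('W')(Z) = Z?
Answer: 4209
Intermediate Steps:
Function('M')(I) = 0
Add(Function('n')(Function('Y')(Function('W')(-3))), Mul(140, Mul(Add(Function('M')(3), -6), -5))) = Add(Pow(-3, 2), Mul(140, Mul(Add(0, -6), -5))) = Add(9, Mul(140, Mul(-6, -5))) = Add(9, Mul(140, 30)) = Add(9, 4200) = 4209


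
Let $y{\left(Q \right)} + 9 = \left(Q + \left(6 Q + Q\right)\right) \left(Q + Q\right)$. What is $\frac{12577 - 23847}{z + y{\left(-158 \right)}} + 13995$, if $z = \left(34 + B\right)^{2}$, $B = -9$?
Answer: $\frac{559854853}{40004} \approx 13995.0$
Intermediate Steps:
$z = 625$ ($z = \left(34 - 9\right)^{2} = 25^{2} = 625$)
$y{\left(Q \right)} = -9 + 16 Q^{2}$ ($y{\left(Q \right)} = -9 + \left(Q + \left(6 Q + Q\right)\right) \left(Q + Q\right) = -9 + \left(Q + 7 Q\right) 2 Q = -9 + 8 Q 2 Q = -9 + 16 Q^{2}$)
$\frac{12577 - 23847}{z + y{\left(-158 \right)}} + 13995 = \frac{12577 - 23847}{625 - \left(9 - 16 \left(-158\right)^{2}\right)} + 13995 = - \frac{11270}{625 + \left(-9 + 16 \cdot 24964\right)} + 13995 = - \frac{11270}{625 + \left(-9 + 399424\right)} + 13995 = - \frac{11270}{625 + 399415} + 13995 = - \frac{11270}{400040} + 13995 = \left(-11270\right) \frac{1}{400040} + 13995 = - \frac{1127}{40004} + 13995 = \frac{559854853}{40004}$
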